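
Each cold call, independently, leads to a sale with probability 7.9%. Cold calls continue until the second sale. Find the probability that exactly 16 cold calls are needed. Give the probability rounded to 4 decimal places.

0.0296

Y = trial on which the second success occurs; negative binomial, r=2, p=0.079.
P(Y=16) = C(15,1) · p^2 · (1−p)^14
= 15 · 0.006241 · 0.31596 = 0.029579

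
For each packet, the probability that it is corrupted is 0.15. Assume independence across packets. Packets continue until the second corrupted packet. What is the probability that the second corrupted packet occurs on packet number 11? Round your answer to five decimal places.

Y = trial on which the second success occurs; negative binomial, r=2, p=0.15.
P(Y=11) = C(10,1) · p^2 · (1−p)^9
= 10 · 0.0225 · 0.23162 = 0.0521138

0.05211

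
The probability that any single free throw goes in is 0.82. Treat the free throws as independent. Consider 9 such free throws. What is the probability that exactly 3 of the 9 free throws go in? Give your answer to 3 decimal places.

0.002

X ~ Binomial(n=9, p=0.82).
P(X=3) = C(9,3) · p^3 · (1−p)^6
= 84 · 0.55137 · 3.4012e-05 = 0.00158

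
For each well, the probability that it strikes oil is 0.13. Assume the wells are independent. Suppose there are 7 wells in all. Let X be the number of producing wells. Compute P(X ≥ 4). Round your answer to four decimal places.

X ~ Binomial(7, 0.13); P(X ≥ 4) = Σ C(7,k) p^k (1−p)^(7−k) over k:
  k=4: C(7,4)·0.13^4·0.87^3 = 0.006583
  k=5: C(7,5)·0.13^5·0.87^2 = 0.000590
  k=6: C(7,6)·0.13^6·0.87^1 = 0.000029
  k=7: C(7,7)·0.13^7·0.87^0 = 0.000001
Total = 0.007203

0.0072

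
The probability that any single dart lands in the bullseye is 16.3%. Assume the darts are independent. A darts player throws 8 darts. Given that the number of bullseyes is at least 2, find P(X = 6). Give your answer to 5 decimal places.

X ~ Binomial(8, 0.163). Want P(X=6 | X≥2) = P(X=6) / P(X≥2).
P(X=6) = C(8,6)·0.163^6·0.837^2 = 0.0003679
P(X≥2) = 1 − 0.2408816 − 0.3752803 = 0.3838381
Ratio = 0.0003679 / 0.3838381 = 0.0009585

0.00096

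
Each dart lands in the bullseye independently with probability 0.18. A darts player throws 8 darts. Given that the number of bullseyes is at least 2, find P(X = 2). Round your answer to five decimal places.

X ~ Binomial(8, 0.18). Want P(X=2 | X≥2) = P(X=2) / P(X≥2).
P(X=2) = C(8,2)·0.18^2·0.82^6 = 0.2757949
P(X≥2) = 1 − 0.2044141 − 0.3589711 = 0.4366148
Ratio = 0.2757949 / 0.4366148 = 0.6316662

0.63167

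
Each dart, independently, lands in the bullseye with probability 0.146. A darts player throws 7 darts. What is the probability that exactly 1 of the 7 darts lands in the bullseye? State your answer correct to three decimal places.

0.396

X ~ Binomial(n=7, p=0.146).
P(X=1) = C(7,1) · p^1 · (1−p)^6
= 7 · 0.146 · 0.38792 = 0.39646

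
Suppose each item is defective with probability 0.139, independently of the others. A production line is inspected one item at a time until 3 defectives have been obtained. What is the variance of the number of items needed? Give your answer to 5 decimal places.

133.68873

Y = total items until the third success; negative binomial with r=3, p=0.139.
Var(Y) = r(1−p)/p² = 3·0.861 / 0.139² = 133.6887325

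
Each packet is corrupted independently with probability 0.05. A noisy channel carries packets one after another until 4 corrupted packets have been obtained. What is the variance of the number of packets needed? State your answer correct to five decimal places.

1520.00000

Y = total packets until the fourth success; negative binomial with r=4, p=0.05.
Var(Y) = r(1−p)/p² = 4·0.95 / 0.05² = 1520.0000000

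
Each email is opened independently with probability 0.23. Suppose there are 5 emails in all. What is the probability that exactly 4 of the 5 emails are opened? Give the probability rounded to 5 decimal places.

0.01077

X ~ Binomial(n=5, p=0.23).
P(X=4) = C(5,4) · p^4 · (1−p)^1
= 5 · 0.0027984 · 0.77 = 0.0107739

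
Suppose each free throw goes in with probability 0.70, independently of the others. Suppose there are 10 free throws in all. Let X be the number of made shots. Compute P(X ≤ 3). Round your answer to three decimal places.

0.011

X ~ Binomial(10, 0.70); P(X ≤ 3) = Σ C(10,k) p^k (1−p)^(10−k) over k:
  k=0: C(10,0)·0.70^0·0.30^10 = 0.00001
  k=1: C(10,1)·0.70^1·0.30^9 = 0.00014
  k=2: C(10,2)·0.70^2·0.30^8 = 0.00145
  k=3: C(10,3)·0.70^3·0.30^7 = 0.00900
Total = 0.01059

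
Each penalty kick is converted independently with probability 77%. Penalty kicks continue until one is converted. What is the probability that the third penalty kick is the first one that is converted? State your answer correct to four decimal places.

Geometric (trials to first success), p = 0.77.
P(Y = 3) = (1−p)^2 · p = 0.0529 · 0.77 = 0.040733

0.0407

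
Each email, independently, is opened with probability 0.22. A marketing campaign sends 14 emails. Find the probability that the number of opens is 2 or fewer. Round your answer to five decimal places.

0.37606

X ~ Binomial(14, 0.22); P(X ≤ 2) = Σ C(14,k) p^k (1−p)^(14−k) over k:
  k=0: C(14,0)·0.22^0·0.78^14 = 0.0308549
  k=1: C(14,1)·0.22^1·0.78^13 = 0.1218374
  k=2: C(14,2)·0.22^2·0.78^12 = 0.2233685
Total = 0.3760608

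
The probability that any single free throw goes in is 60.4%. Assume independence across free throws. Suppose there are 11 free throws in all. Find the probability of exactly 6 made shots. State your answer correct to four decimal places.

0.2184

X ~ Binomial(n=11, p=0.604).
P(X=6) = C(11,6) · p^6 · (1−p)^5
= 462 · 0.048554 · 0.0097381 = 0.218444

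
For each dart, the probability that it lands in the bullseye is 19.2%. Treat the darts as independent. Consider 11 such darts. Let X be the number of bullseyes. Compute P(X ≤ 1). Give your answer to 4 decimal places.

0.3463

X ~ Binomial(11, 0.192); P(X ≤ 1) = Σ C(11,k) p^k (1−p)^(11−k) over k:
  k=0: C(11,0)·0.192^0·0.808^11 = 0.095835
  k=1: C(11,1)·0.192^1·0.808^10 = 0.250500
Total = 0.346335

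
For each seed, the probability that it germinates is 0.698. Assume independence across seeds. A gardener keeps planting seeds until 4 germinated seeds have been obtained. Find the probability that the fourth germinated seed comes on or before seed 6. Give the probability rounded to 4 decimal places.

Finishing within 6 seeds ⇔ at least 4 successes in the first 6. With X ~ Binomial(6, 0.698), P(Y ≤ 6) = 1 − P(X ≤ 3).
  k=0: C(6,0)·0.698^0·0.302^6 = 0.000759
  k=1: C(6,1)·0.698^1·0.302^5 = 0.010521
  k=2: C(6,2)·0.698^2·0.302^4 = 0.060790
  k=3: C(6,3)·0.698^3·0.302^3 = 0.187334
1 − 0.259403 = 0.740597

0.7406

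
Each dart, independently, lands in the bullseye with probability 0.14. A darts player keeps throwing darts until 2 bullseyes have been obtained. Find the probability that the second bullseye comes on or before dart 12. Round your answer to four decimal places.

0.5166

Finishing within 12 darts ⇔ at least 2 successes in the first 12. With X ~ Binomial(12, 0.14), P(Y ≤ 12) = 1 − P(X ≤ 1).
  k=0: C(12,0)·0.14^0·0.86^12 = 0.163675
  k=1: C(12,1)·0.14^1·0.86^11 = 0.319737
1 − 0.483411 = 0.516589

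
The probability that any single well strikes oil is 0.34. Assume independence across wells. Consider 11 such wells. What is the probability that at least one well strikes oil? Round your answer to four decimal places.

P(at least one) = 1 − P(none) = 1 − (1 − 0.34)^11
= 1 − 0.010351 = 0.989649

0.9896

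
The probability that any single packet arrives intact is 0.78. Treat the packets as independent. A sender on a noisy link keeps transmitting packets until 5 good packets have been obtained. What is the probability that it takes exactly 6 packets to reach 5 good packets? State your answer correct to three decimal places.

Y = trial on which the fifth success occurs; negative binomial, r=5, p=0.78.
P(Y=6) = C(5,4) · p^5 · (1−p)^1
= 5 · 0.28872 · 0.22 = 0.31759

0.318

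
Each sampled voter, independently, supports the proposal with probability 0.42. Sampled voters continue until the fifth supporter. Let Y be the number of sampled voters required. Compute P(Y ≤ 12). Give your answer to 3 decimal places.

0.617

Finishing within 12 sampled voters ⇔ at least 5 successes in the first 12. With X ~ Binomial(12, 0.42), P(Y ≤ 12) = 1 − P(X ≤ 4).
  k=0: C(12,0)·0.42^0·0.58^12 = 0.00145
  k=1: C(12,1)·0.42^1·0.58^11 = 0.01259
  k=2: C(12,2)·0.42^2·0.58^10 = 0.05016
  k=3: C(12,3)·0.42^3·0.58^9 = 0.12107
  k=4: C(12,4)·0.42^4·0.58^8 = 0.19725
1 − 0.38252 = 0.61748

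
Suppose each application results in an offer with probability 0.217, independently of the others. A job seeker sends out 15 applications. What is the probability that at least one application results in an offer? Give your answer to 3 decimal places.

P(at least one) = 1 − P(none) = 1 − (1 − 0.217)^15
= 1 − 0.02549 = 0.97451

0.975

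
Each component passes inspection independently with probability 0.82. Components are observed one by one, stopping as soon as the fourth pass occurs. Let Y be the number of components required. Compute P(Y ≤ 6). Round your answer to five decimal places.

Finishing within 6 components ⇔ at least 4 successes in the first 6. With X ~ Binomial(6, 0.82), P(Y ≤ 6) = 1 − P(X ≤ 3).
  k=0: C(6,0)·0.82^0·0.18^6 = 0.0000340
  k=1: C(6,1)·0.82^1·0.18^5 = 0.0009297
  k=2: C(6,2)·0.82^2·0.18^4 = 0.0105879
  k=3: C(6,3)·0.82^3·0.18^3 = 0.0643116
1 − 0.0758631 = 0.9241369

0.92414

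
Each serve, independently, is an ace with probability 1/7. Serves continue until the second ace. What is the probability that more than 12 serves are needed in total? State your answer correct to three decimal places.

Needing more than 12 serves ⇔ fewer than 2 successes in the first 12. With X ~ Binomial(12, 0.142857), P(Y > 12) = P(X ≤ 1).
  k=0: C(12,0)·0.142857^0·0.857143^12 = 0.15727
  k=1: C(12,1)·0.142857^1·0.857143^11 = 0.31453
P(X ≤ 1) = 0.47180

0.472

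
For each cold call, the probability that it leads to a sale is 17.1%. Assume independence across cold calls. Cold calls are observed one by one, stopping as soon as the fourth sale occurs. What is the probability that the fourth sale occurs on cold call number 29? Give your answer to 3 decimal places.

Y = trial on which the fourth success occurs; negative binomial, r=4, p=0.171.
P(Y=29) = C(28,3) · p^4 · (1−p)^25
= 3276 · 0.00085504 · 0.0092016 = 0.02577

0.026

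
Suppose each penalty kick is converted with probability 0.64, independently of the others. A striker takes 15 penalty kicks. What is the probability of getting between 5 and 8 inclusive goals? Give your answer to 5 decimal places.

X ~ Binomial(15, 0.64); P(5 ≤ X ≤ 8) = Σ C(15,k) p^k (1−p)^(15−k) over k:
  k=5: C(15,5)·0.64^5·0.36^10 = 0.0117891
  k=6: C(15,6)·0.64^6·0.36^9 = 0.0349306
  k=7: C(15,7)·0.64^7·0.36^8 = 0.0798414
  k=8: C(15,8)·0.64^8·0.36^7 = 0.1419403
Total = 0.2685015

0.26850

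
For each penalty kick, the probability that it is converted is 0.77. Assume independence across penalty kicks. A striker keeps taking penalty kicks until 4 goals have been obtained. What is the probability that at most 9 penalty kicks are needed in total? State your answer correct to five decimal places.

0.99354

Finishing within 9 penalty kicks ⇔ at least 4 successes in the first 9. With X ~ Binomial(9, 0.77), P(Y ≤ 9) = 1 − P(X ≤ 3).
  k=0: C(9,0)·0.77^0·0.23^9 = 0.0000018
  k=1: C(9,1)·0.77^1·0.23^8 = 0.0000543
  k=2: C(9,2)·0.77^2·0.23^7 = 0.0007267
  k=3: C(9,3)·0.77^3·0.23^6 = 0.0056770
1 − 0.0064598 = 0.9935402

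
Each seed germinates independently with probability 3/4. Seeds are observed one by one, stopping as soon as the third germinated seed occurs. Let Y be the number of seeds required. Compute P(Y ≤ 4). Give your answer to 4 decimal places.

Finishing within 4 seeds ⇔ at least 3 successes in the first 4. With X ~ Binomial(4, 0.75), P(Y ≤ 4) = 1 − P(X ≤ 2).
  k=0: C(4,0)·0.75^0·0.25^4 = 0.003906
  k=1: C(4,1)·0.75^1·0.25^3 = 0.046875
  k=2: C(4,2)·0.75^2·0.25^2 = 0.210938
1 − 0.261719 = 0.738281

0.7383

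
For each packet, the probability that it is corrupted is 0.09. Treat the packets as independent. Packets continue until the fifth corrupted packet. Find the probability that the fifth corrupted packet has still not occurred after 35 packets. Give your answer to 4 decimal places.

0.7968

Needing more than 35 packets ⇔ fewer than 5 successes in the first 35. With X ~ Binomial(35, 0.09), P(Y > 35) = P(X ≤ 4).
  k=0: C(35,0)·0.09^0·0.91^35 = 0.036851
  k=1: C(35,1)·0.09^1·0.91^34 = 0.127561
  k=2: C(35,2)·0.09^2·0.91^33 = 0.214471
  k=3: C(35,3)·0.09^3·0.91^32 = 0.233325
  k=4: C(35,4)·0.09^4·0.91^31 = 0.184609
P(X ≤ 4) = 0.796817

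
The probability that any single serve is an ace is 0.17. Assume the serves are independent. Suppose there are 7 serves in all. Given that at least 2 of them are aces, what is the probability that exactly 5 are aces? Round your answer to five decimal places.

X ~ Binomial(7, 0.17). Want P(X=5 | X≥2) = P(X=5) / P(X≥2).
P(X=5) = C(7,5)·0.17^5·0.83^2 = 0.0020541
P(X≥2) = 1 − 0.2713605 − 0.3890590 = 0.3395804
Ratio = 0.0020541 / 0.3395804 = 0.0060489

0.00605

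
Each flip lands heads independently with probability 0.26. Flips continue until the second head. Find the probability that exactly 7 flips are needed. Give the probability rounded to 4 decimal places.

0.0900

Y = trial on which the second success occurs; negative binomial, r=2, p=0.26.
P(Y=7) = C(6,1) · p^2 · (1−p)^5
= 6 · 0.0676 · 0.2219 = 0.090003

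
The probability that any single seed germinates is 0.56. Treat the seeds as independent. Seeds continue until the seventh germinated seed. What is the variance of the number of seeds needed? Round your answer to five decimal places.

9.82143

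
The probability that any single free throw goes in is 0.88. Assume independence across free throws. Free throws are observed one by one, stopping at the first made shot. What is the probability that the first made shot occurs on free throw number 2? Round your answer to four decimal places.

0.1056

Geometric (trials to first success), p = 0.88.
P(Y = 2) = (1−p)^1 · p = 0.12 · 0.88 = 0.105600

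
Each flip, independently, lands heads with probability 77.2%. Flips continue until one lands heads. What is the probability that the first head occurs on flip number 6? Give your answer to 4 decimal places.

Geometric (trials to first success), p = 0.772.
P(Y = 6) = (1−p)^5 · p = 0.00061613 · 0.772 = 0.000476

0.0005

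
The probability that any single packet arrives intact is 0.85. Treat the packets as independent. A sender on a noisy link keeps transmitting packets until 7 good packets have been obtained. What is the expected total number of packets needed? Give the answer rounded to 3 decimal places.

Y = total packets until the seventh success; negative binomial with r=7, p=0.85.
E[Y] = r / p = 7 / 0.85 = 8.23529

8.235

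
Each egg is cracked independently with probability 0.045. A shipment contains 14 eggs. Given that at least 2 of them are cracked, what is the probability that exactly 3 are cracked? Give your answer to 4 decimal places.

0.1551

X ~ Binomial(14, 0.045). Want P(X=3 | X≥2) = P(X=3) / P(X≥2).
P(X=3) = C(14,3)·0.045^3·0.955^11 = 0.019988
P(X≥2) = 1 − 0.524865 − 0.346246 = 0.128890
Ratio = 0.019988 / 0.128890 = 0.155081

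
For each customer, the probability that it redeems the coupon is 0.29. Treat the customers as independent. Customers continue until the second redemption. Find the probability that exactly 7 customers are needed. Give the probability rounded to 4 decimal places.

0.0910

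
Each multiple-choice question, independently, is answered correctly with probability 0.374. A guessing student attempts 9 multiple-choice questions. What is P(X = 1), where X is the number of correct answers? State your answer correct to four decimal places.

0.0794

X ~ Binomial(n=9, p=0.374).
P(X=1) = C(9,1) · p^1 · (1−p)^8
= 9 · 0.374 · 0.023583 = 0.079380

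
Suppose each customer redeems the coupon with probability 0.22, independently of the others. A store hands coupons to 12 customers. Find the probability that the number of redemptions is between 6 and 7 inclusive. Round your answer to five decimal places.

X ~ Binomial(12, 0.22); P(6 ≤ X ≤ 7) = Σ C(12,k) p^k (1−p)^(12−k) over k:
  k=6: C(12,6)·0.22^6·0.78^6 = 0.0235926
  k=7: C(12,7)·0.22^7·0.78^5 = 0.0057037
Total = 0.0292963

0.02930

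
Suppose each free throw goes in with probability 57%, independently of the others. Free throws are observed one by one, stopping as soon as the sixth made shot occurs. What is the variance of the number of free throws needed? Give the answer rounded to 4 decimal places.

7.9409

Y = total free throws until the sixth success; negative binomial with r=6, p=0.57.
Var(Y) = r(1−p)/p² = 6·0.43 / 0.57² = 7.940905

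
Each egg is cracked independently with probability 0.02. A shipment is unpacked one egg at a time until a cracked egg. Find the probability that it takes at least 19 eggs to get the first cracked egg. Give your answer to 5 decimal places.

0.69514

Y = number of eggs to the first success; geometric, p = 0.02.
P(Y > 18) = P(first 18 all fail) = (1−p)^18 = 0.6951353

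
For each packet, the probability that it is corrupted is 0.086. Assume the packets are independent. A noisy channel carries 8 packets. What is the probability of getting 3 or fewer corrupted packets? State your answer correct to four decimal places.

0.9971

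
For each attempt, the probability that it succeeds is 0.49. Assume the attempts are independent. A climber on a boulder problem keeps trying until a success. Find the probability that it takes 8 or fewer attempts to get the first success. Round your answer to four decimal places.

0.9954

Y = number of attempts to the first success; geometric, p = 0.49.
P(Y ≤ 8) = 1 − (1−p)^8 = 1 − 0.004577 = 0.995423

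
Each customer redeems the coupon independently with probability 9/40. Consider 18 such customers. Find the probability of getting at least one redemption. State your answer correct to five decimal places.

P(at least one) = 1 − P(none) = 1 − (1 − 0.225)^18
= 1 − 0.0101726 = 0.9898274

0.98983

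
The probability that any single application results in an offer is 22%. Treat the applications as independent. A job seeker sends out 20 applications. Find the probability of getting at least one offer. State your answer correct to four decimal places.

0.9931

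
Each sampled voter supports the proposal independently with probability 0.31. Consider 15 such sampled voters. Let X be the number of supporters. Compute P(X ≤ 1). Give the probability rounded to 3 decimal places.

X ~ Binomial(15, 0.31); P(X ≤ 1) = Σ C(15,k) p^k (1−p)^(15−k) over k:
  k=0: C(15,0)·0.31^0·0.69^15 = 0.00383
  k=1: C(15,1)·0.31^1·0.69^14 = 0.02578
Total = 0.02961

0.030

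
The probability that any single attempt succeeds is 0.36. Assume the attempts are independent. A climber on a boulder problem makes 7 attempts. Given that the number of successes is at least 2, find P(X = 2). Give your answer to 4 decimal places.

0.3733

X ~ Binomial(7, 0.36). Want P(X=2 | X≥2) = P(X=2) / P(X≥2).
P(X=2) = C(7,2)·0.36^2·0.64^5 = 0.292230
P(X≥2) = 1 − 0.043980 − 0.173173 = 0.782846
Ratio = 0.292230 / 0.782846 = 0.373291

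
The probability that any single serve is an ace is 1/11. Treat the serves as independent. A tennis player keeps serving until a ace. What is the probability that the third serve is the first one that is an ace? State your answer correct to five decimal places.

Geometric (trials to first success), p = 0.090909.
P(Y = 3) = (1−p)^2 · p = 0.82645 · 0.090909 = 0.0751315

0.07513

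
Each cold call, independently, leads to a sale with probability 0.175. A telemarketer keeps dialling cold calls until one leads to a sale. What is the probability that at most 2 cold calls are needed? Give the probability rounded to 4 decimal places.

Y = number of cold calls to the first success; geometric, p = 0.175.
P(Y ≤ 2) = 1 − (1−p)^2 = 1 − 0.680625 = 0.319375

0.3194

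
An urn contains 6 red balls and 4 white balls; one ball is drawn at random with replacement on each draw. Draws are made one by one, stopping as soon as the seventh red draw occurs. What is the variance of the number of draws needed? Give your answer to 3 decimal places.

7.778

Y = total draws until the seventh success; negative binomial with r=7, p=0.60.
Var(Y) = r(1−p)/p² = 7·0.40 / 0.60² = 7.77778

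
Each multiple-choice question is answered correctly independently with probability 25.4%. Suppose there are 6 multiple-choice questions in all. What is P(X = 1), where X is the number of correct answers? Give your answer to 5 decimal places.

X ~ Binomial(n=6, p=0.254).
P(X=1) = C(6,1) · p^1 · (1−p)^5
= 6 · 0.254 · 0.23104 = 0.3521106

0.35211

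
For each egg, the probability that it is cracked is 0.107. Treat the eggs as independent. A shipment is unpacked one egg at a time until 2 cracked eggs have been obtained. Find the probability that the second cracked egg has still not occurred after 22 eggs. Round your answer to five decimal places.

0.30155

Needing more than 22 eggs ⇔ fewer than 2 successes in the first 22. With X ~ Binomial(22, 0.107), P(Y > 22) = P(X ≤ 1).
  k=0: C(22,0)·0.107^0·0.893^22 = 0.0829339
  k=1: C(22,1)·0.107^1·0.893^21 = 0.2186186
P(X ≤ 1) = 0.3015525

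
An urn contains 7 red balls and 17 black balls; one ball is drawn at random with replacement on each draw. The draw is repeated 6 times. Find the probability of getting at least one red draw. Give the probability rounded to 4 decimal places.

P(at least one) = 1 − P(none) = 1 − (1 − 0.291667)^6
= 1 − 0.126307 = 0.873693

0.8737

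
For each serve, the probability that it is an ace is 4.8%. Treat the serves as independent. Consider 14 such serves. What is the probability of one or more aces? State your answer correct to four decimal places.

0.4978

P(at least one) = 1 − P(none) = 1 − (1 − 0.048)^14
= 1 − 0.502247 = 0.497753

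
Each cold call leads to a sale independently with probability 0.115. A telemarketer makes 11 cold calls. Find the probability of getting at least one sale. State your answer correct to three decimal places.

0.739

P(at least one) = 1 − P(none) = 1 − (1 − 0.115)^11
= 1 − 0.26084 = 0.73916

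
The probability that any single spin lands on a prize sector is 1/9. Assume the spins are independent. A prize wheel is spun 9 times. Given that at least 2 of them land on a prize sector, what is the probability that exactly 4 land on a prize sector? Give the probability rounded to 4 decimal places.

0.0404

X ~ Binomial(9, 0.111111). Want P(X=4 | X≥2) = P(X=4) / P(X≥2).
P(X=4) = C(9,4)·0.111111^4·0.888889^5 = 0.010657
P(X≥2) = 1 − 0.346439 − 0.389744 = 0.263816
Ratio = 0.010657 / 0.263816 = 0.040396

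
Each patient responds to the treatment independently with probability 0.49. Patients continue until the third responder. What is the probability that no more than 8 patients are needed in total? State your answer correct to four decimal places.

0.8419

Finishing within 8 patients ⇔ at least 3 successes in the first 8. With X ~ Binomial(8, 0.49), P(Y ≤ 8) = 1 − P(X ≤ 2).
  k=0: C(8,0)·0.49^0·0.51^8 = 0.004577
  k=1: C(8,1)·0.49^1·0.51^7 = 0.035178
  k=2: C(8,2)·0.49^2·0.51^6 = 0.118296
1 − 0.158052 = 0.841948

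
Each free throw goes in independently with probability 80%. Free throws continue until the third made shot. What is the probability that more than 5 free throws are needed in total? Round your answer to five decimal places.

0.05792

Needing more than 5 free throws ⇔ fewer than 3 successes in the first 5. With X ~ Binomial(5, 0.80), P(Y > 5) = P(X ≤ 2).
  k=0: C(5,0)·0.80^0·0.20^5 = 0.0003200
  k=1: C(5,1)·0.80^1·0.20^4 = 0.0064000
  k=2: C(5,2)·0.80^2·0.20^3 = 0.0512000
P(X ≤ 2) = 0.0579200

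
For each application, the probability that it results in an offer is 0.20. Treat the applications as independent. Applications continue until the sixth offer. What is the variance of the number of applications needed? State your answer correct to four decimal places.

120.0000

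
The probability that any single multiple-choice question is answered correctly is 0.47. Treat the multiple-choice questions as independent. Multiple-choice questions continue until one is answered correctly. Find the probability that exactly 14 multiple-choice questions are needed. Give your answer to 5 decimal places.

0.00012

Geometric (trials to first success), p = 0.47.
P(Y = 14) = (1−p)^13 · p = 0.00026037 · 0.47 = 0.0001224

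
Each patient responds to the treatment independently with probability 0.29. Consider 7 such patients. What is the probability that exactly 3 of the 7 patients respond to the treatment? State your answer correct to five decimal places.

0.21692

X ~ Binomial(n=7, p=0.29).
P(X=3) = C(7,3) · p^3 · (1−p)^4
= 35 · 0.024389 · 0.25412 = 0.2169179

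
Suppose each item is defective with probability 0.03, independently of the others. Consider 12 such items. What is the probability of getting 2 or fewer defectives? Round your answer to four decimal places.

0.9952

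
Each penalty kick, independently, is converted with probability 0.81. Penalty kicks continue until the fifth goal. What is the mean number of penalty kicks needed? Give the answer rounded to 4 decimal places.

6.1728

Y = total penalty kicks until the fifth success; negative binomial with r=5, p=0.81.
E[Y] = r / p = 5 / 0.81 = 6.172840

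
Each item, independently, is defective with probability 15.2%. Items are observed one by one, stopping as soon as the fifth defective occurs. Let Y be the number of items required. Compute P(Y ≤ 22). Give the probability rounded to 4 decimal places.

Finishing within 22 items ⇔ at least 5 successes in the first 22. With X ~ Binomial(22, 0.152), P(Y ≤ 22) = 1 − P(X ≤ 4).
  k=0: C(22,0)·0.152^0·0.848^22 = 0.026589
  k=1: C(22,1)·0.152^1·0.848^21 = 0.104853
  k=2: C(22,2)·0.152^2·0.848^20 = 0.197340
  k=3: C(22,3)·0.152^3·0.848^19 = 0.235816
  k=4: C(22,4)·0.152^4·0.848^18 = 0.200777
1 − 0.765375 = 0.234625

0.2346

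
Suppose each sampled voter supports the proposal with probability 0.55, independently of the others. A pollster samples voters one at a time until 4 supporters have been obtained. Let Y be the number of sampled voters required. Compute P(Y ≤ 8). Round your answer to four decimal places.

0.7396

Finishing within 8 sampled voters ⇔ at least 4 successes in the first 8. With X ~ Binomial(8, 0.55), P(Y ≤ 8) = 1 − P(X ≤ 3).
  k=0: C(8,0)·0.55^0·0.45^8 = 0.001682
  k=1: C(8,1)·0.55^1·0.45^7 = 0.016441
  k=2: C(8,2)·0.55^2·0.45^6 = 0.070333
  k=3: C(8,3)·0.55^3·0.45^5 = 0.171925
1 − 0.260381 = 0.739619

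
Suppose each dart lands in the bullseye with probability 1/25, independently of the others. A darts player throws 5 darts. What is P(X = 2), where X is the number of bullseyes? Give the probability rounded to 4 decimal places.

X ~ Binomial(n=5, p=0.04).
P(X=2) = C(5,2) · p^2 · (1−p)^3
= 10 · 0.0016 · 0.88474 = 0.014156

0.0142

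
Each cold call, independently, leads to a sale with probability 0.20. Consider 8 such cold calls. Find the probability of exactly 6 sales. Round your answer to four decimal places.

0.0011

X ~ Binomial(n=8, p=0.20).
P(X=6) = C(8,6) · p^6 · (1−p)^2
= 28 · 6.4e-05 · 0.64 = 0.001147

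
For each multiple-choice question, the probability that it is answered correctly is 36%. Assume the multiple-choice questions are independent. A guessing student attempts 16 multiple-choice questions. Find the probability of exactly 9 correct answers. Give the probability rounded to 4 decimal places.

0.0511

X ~ Binomial(n=16, p=0.36).
P(X=9) = C(16,9) · p^9 · (1−p)^7
= 11440 · 0.00010156 · 0.04398 = 0.051099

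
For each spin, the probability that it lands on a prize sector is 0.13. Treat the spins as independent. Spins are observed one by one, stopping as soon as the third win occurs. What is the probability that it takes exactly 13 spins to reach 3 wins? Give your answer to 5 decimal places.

0.03602

Y = trial on which the third success occurs; negative binomial, r=3, p=0.13.
P(Y=13) = C(12,2) · p^3 · (1−p)^10
= 66 · 0.002197 · 0.24842 = 0.0360219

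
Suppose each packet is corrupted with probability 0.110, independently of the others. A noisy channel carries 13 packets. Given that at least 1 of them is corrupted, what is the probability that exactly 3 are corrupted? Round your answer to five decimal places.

0.15214

X ~ Binomial(13, 0.11). Want P(X=3 | X≥1) = P(X=3) / P(X≥1).
P(X=3) = C(13,3)·0.11^3·0.89^10 = 0.1186982
P(X≥1) = 1 − 0.2198215 = 0.7801785
Ratio = 0.1186982 / 0.7801785 = 0.1521424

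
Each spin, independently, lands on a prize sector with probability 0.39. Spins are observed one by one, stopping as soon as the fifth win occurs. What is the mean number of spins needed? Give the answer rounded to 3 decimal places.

Y = total spins until the fifth success; negative binomial with r=5, p=0.39.
E[Y] = r / p = 5 / 0.39 = 12.82051

12.821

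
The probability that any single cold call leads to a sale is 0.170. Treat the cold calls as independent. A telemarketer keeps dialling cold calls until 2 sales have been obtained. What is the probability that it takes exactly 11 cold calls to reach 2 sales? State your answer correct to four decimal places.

Y = trial on which the second success occurs; negative binomial, r=2, p=0.17.
P(Y=11) = C(10,1) · p^2 · (1−p)^9
= 10 · 0.0289 · 0.18694 = 0.054026

0.0540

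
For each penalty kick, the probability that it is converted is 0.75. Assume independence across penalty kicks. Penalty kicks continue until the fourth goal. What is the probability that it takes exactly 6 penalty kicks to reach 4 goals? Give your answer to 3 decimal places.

Y = trial on which the fourth success occurs; negative binomial, r=4, p=0.75.
P(Y=6) = C(5,3) · p^4 · (1−p)^2
= 10 · 0.31641 · 0.0625 = 0.19775

0.198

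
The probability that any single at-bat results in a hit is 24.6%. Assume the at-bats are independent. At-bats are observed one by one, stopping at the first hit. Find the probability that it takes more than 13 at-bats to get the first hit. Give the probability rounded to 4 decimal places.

Y = number of at-bats to the first success; geometric, p = 0.246.
P(Y > 13) = P(first 13 all fail) = (1−p)^13 = 0.025458

0.0255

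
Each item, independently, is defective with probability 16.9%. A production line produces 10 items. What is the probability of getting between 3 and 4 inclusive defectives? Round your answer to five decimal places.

0.21492

X ~ Binomial(10, 0.169); P(3 ≤ X ≤ 4) = Σ C(10,k) p^k (1−p)^(10−k) over k:
  k=3: C(10,3)·0.169^3·0.831^7 = 0.1585070
  k=4: C(10,4)·0.169^4·0.831^6 = 0.0564121
Total = 0.2149191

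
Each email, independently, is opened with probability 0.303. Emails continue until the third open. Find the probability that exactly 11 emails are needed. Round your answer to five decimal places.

0.06973

Y = trial on which the third success occurs; negative binomial, r=3, p=0.303.
P(Y=11) = C(10,2) · p^3 · (1−p)^8
= 45 · 0.027818 · 0.055701 = 0.0697273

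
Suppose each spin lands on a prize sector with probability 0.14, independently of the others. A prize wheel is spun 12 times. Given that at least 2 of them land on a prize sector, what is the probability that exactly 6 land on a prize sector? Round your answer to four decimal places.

X ~ Binomial(12, 0.14). Want P(X=6 | X≥2) = P(X=6) / P(X≥2).
P(X=6) = C(12,6)·0.14^6·0.86^6 = 0.002815
P(X≥2) = 1 − 0.163675 − 0.319737 = 0.516589
Ratio = 0.002815 / 0.516589 = 0.005449

0.0054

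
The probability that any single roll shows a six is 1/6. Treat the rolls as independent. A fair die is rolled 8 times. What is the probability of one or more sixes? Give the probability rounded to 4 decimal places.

0.7674

P(at least one) = 1 − P(none) = 1 − (1 − 0.166667)^8
= 1 − 0.232568 = 0.767432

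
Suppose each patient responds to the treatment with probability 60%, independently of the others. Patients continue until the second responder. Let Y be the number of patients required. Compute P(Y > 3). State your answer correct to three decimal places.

Needing more than 3 patients ⇔ fewer than 2 successes in the first 3. With X ~ Binomial(3, 0.60), P(Y > 3) = P(X ≤ 1).
  k=0: C(3,0)·0.60^0·0.40^3 = 0.06400
  k=1: C(3,1)·0.60^1·0.40^2 = 0.28800
P(X ≤ 1) = 0.35200

0.352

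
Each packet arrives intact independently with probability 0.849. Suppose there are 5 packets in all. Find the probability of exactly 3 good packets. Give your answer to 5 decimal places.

0.13953

X ~ Binomial(n=5, p=0.849).
P(X=3) = C(5,3) · p^3 · (1−p)^2
= 10 · 0.61196 · 0.022801 = 0.1395330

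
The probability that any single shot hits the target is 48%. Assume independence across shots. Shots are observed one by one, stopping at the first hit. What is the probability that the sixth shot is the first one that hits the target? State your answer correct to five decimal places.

Geometric (trials to first success), p = 0.48.
P(Y = 6) = (1−p)^5 · p = 0.03802 · 0.48 = 0.0182498

0.01825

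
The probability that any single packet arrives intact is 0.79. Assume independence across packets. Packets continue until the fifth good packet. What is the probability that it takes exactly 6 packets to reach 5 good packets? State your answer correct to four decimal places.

0.3231

Y = trial on which the fifth success occurs; negative binomial, r=5, p=0.79.
P(Y=6) = C(5,4) · p^5 · (1−p)^1
= 5 · 0.30771 · 0.21 = 0.323091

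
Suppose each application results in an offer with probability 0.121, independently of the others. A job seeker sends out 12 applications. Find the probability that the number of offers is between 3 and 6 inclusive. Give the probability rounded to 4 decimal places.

X ~ Binomial(12, 0.121); P(3 ≤ X ≤ 6) = Σ C(12,k) p^k (1−p)^(12−k) over k:
  k=3: C(12,3)·0.121^3·0.879^9 = 0.122090
  k=4: C(12,4)·0.121^4·0.879^8 = 0.037814
  k=5: C(12,5)·0.121^5·0.879^7 = 0.008329
  k=6: C(12,6)·0.121^6·0.879^6 = 0.001338
Total = 0.169570

0.1696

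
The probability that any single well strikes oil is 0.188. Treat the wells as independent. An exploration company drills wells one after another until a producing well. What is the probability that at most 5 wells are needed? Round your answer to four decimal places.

0.6470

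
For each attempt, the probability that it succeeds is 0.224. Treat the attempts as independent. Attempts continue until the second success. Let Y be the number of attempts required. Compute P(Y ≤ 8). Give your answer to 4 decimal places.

0.5649

Finishing within 8 attempts ⇔ at least 2 successes in the first 8. With X ~ Binomial(8, 0.224), P(Y ≤ 8) = 1 − P(X ≤ 1).
  k=0: C(8,0)·0.224^0·0.776^8 = 0.131490
  k=1: C(8,1)·0.224^1·0.776^7 = 0.303648
1 − 0.435138 = 0.564862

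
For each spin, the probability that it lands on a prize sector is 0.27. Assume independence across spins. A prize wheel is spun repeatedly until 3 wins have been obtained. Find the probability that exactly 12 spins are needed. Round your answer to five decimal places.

0.06373

Y = trial on which the third success occurs; negative binomial, r=3, p=0.27.
P(Y=12) = C(11,2) · p^3 · (1−p)^9
= 55 · 0.019683 · 0.058872 = 0.0637323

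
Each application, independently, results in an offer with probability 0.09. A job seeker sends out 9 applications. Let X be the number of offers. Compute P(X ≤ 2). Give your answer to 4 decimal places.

0.9595

X ~ Binomial(9, 0.09); P(X ≤ 2) = Σ C(9,k) p^k (1−p)^(9−k) over k:
  k=0: C(9,0)·0.09^0·0.91^9 = 0.427930
  k=1: C(9,1)·0.09^1·0.91^8 = 0.380905
  k=2: C(9,2)·0.09^2·0.91^7 = 0.150688
Total = 0.959522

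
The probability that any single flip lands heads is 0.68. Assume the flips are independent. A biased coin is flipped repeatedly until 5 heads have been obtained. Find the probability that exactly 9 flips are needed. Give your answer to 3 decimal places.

0.107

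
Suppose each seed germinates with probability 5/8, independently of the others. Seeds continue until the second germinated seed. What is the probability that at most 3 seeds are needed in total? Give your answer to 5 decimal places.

0.68359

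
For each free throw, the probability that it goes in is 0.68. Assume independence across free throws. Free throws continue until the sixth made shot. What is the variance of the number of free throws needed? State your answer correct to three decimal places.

Y = total free throws until the sixth success; negative binomial with r=6, p=0.68.
Var(Y) = r(1−p)/p² = 6·0.32 / 0.68² = 4.15225

4.152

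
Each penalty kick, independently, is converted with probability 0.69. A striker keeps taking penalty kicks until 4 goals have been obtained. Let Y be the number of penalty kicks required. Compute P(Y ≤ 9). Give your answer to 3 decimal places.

0.970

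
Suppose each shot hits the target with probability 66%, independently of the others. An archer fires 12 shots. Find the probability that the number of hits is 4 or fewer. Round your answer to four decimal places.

0.0213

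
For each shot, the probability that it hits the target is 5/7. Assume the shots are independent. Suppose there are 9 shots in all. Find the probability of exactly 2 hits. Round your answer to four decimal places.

0.0029

X ~ Binomial(n=9, p=0.714286).
P(X=2) = C(9,2) · p^2 · (1−p)^7
= 36 · 0.5102 · 0.00015543 = 0.002855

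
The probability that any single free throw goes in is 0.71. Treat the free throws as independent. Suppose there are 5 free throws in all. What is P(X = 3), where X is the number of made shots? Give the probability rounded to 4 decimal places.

X ~ Binomial(n=5, p=0.71).
P(X=3) = C(5,3) · p^3 · (1−p)^2
= 10 · 0.35791 · 0.0841 = 0.301003

0.3010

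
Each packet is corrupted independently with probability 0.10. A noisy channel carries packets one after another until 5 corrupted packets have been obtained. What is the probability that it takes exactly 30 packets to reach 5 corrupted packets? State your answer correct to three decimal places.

0.017

Y = trial on which the fifth success occurs; negative binomial, r=5, p=0.10.
P(Y=30) = C(29,4) · p^5 · (1−p)^25
= 23751 · 1e-05 · 0.07179 = 0.01705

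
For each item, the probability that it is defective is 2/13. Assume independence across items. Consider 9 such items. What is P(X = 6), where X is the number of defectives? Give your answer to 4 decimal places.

X ~ Binomial(n=9, p=0.153846).
P(X=6) = C(9,6) · p^6 · (1−p)^3
= 84 · 1.3259e-05 · 0.60583 = 0.000675

0.0007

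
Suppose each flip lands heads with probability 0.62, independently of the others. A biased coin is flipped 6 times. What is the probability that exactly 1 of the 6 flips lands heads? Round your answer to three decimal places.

0.029

X ~ Binomial(n=6, p=0.62).
P(X=1) = C(6,1) · p^1 · (1−p)^5
= 6 · 0.62 · 0.0079235 = 0.02948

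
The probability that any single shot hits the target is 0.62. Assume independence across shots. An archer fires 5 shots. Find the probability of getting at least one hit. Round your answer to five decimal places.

P(at least one) = 1 − P(none) = 1 − (1 − 0.62)^5
= 1 − 0.0079235 = 0.9920765

0.99208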